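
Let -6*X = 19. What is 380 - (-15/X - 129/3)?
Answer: 7947/19 ≈ 418.26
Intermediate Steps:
X = -19/6 (X = -⅙*19 = -19/6 ≈ -3.1667)
380 - (-15/X - 129/3) = 380 - (-15/(-19/6) - 129/3) = 380 - (-15*(-6/19) - 129*⅓) = 380 - (90/19 - 43) = 380 - 1*(-727/19) = 380 + 727/19 = 7947/19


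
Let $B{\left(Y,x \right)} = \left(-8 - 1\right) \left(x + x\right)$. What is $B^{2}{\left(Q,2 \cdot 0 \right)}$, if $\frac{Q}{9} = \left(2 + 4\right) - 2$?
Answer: $0$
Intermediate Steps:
$Q = 36$ ($Q = 9 \left(\left(2 + 4\right) - 2\right) = 9 \left(6 - 2\right) = 9 \cdot 4 = 36$)
$B{\left(Y,x \right)} = - 18 x$ ($B{\left(Y,x \right)} = - 9 \cdot 2 x = - 18 x$)
$B^{2}{\left(Q,2 \cdot 0 \right)} = \left(- 18 \cdot 2 \cdot 0\right)^{2} = \left(\left(-18\right) 0\right)^{2} = 0^{2} = 0$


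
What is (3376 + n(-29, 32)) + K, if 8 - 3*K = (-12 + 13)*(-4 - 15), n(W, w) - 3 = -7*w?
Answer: 3164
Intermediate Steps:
n(W, w) = 3 - 7*w
K = 9 (K = 8/3 - (-12 + 13)*(-4 - 15)/3 = 8/3 - (-19)/3 = 8/3 - 1/3*(-19) = 8/3 + 19/3 = 9)
(3376 + n(-29, 32)) + K = (3376 + (3 - 7*32)) + 9 = (3376 + (3 - 224)) + 9 = (3376 - 221) + 9 = 3155 + 9 = 3164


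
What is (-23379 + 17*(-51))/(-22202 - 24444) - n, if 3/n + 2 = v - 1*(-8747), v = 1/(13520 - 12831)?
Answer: 72996575997/140528211838 ≈ 0.51944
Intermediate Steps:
v = 1/689 ≈ 0.0014514
n = 2067/6025306 (n = 3/(-2 + (1/689 - 1*(-8747))) = 3/(-2 + (1/689 + 8747)) = 3/(-2 + 6026684/689) = 3/(6025306/689) = 3*(689/6025306) = 2067/6025306 ≈ 0.00034305)
(-23379 + 17*(-51))/(-22202 - 24444) - n = (-23379 + 17*(-51))/(-22202 - 24444) - 1*2067/6025306 = (-23379 - 867)/(-46646) - 2067/6025306 = -24246*(-1/46646) - 2067/6025306 = 12123/23323 - 2067/6025306 = 72996575997/140528211838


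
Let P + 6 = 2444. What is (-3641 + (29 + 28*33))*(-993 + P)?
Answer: -3884160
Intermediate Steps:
P = 2438 (P = -6 + 2444 = 2438)
(-3641 + (29 + 28*33))*(-993 + P) = (-3641 + (29 + 28*33))*(-993 + 2438) = (-3641 + (29 + 924))*1445 = (-3641 + 953)*1445 = -2688*1445 = -3884160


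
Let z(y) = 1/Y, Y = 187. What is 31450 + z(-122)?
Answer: 5881151/187 ≈ 31450.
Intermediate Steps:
z(y) = 1/187
31450 + z(-122) = 31450 + 1/187 = 5881151/187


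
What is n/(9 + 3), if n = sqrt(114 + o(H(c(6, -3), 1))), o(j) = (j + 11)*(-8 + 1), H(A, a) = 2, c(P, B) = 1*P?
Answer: sqrt(23)/12 ≈ 0.39965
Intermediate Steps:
c(P, B) = P
o(j) = -77 - 7*j (o(j) = (11 + j)*(-7) = -77 - 7*j)
n = sqrt(23) (n = sqrt(114 + (-77 - 7*2)) = sqrt(114 + (-77 - 14)) = sqrt(114 - 91) = sqrt(23) ≈ 4.7958)
n/(9 + 3) = sqrt(23)/(9 + 3) = sqrt(23)/12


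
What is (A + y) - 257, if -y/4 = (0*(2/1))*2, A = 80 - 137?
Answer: -314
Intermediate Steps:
A = -57
y = 0 (y = -4*0*(2/1)*2 = -4*0*(2*1)*2 = -4*0*2*2 = -0*2 = -4*0 = 0)
(A + y) - 257 = (-57 + 0) - 257 = -57 - 257 = -314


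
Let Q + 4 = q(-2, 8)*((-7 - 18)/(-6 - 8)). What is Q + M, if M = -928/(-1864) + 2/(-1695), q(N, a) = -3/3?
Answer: -29243579/5529090 ≈ -5.2890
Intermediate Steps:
q(N, a) = -1 (q(N, a) = -3*⅓ = -1)
M = 196154/394935 (M = -928*(-1/1864) + 2*(-1/1695) = 116/233 - 2/1695 = 196154/394935 ≈ 0.49667)
Q = -81/14 (Q = -4 - (-7 - 18)/(-6 - 8) = -4 - (-25)/(-14) = -4 - (-25)*(-1)/14 = -4 - 1*25/14 = -4 - 25/14 = -81/14 ≈ -5.7857)
Q + M = -81/14 + 196154/394935 = -29243579/5529090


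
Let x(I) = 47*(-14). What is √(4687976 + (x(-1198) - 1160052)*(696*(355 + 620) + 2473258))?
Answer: 2*I*√914597102801 ≈ 1.9127e+6*I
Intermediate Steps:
x(I) = -658
√(4687976 + (x(-1198) - 1160052)*(696*(355 + 620) + 2473258)) = √(4687976 + (-658 - 1160052)*(696*(355 + 620) + 2473258)) = √(4687976 - 1160710*(696*975 + 2473258)) = √(4687976 - 1160710*(678600 + 2473258)) = √(4687976 - 1160710*3151858) = √(4687976 - 3658393099180) = √(-3658388411204) = 2*I*√914597102801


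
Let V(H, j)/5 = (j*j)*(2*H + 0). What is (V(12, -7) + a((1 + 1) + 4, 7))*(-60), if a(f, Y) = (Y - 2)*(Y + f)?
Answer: -356700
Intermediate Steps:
V(H, j) = 10*H*j² (V(H, j) = 5*((j*j)*(2*H + 0)) = 5*(j²*(2*H)) = 5*(2*H*j²) = 10*H*j²)
a(f, Y) = (-2 + Y)*(Y + f)
(V(12, -7) + a((1 + 1) + 4, 7))*(-60) = (10*12*(-7)² + (7² - 2*7 - 2*((1 + 1) + 4) + 7*((1 + 1) + 4)))*(-60) = (10*12*49 + (49 - 14 - 2*(2 + 4) + 7*(2 + 4)))*(-60) = (5880 + (49 - 14 - 2*6 + 7*6))*(-60) = (5880 + (49 - 14 - 12 + 42))*(-60) = (5880 + 65)*(-60) = 5945*(-60) = -356700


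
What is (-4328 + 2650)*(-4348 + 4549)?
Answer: -337278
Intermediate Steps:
(-4328 + 2650)*(-4348 + 4549) = -1678*201 = -337278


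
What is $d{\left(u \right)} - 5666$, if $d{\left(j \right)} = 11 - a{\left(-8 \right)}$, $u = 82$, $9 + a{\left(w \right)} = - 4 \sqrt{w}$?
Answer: $-5646 + 8 i \sqrt{2} \approx -5646.0 + 11.314 i$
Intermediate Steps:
$a{\left(w \right)} = -9 - 4 \sqrt{w}$
$d{\left(j \right)} = 20 + 8 i \sqrt{2}$ ($d{\left(j \right)} = 11 - \left(-9 - 4 \sqrt{-8}\right) = 11 - \left(-9 - 4 \cdot 2 i \sqrt{2}\right) = 11 - \left(-9 - 8 i \sqrt{2}\right) = 11 + \left(9 + 8 i \sqrt{2}\right) = 20 + 8 i \sqrt{2}$)
$d{\left(u \right)} - 5666 = \left(20 + 8 i \sqrt{2}\right) - 5666 = -5646 + 8 i \sqrt{2}$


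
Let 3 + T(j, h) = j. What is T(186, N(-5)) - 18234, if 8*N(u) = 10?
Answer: -18051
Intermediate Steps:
N(u) = 5/4 (N(u) = (⅛)*10 = 5/4)
T(j, h) = -3 + j
T(186, N(-5)) - 18234 = (-3 + 186) - 18234 = 183 - 18234 = -18051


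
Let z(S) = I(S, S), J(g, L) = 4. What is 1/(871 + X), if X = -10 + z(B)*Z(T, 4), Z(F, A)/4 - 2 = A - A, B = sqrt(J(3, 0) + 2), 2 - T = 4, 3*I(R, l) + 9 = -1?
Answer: 3/2503 ≈ 0.0011986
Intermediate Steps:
I(R, l) = -10/3 (I(R, l) = -3 + (1/3)*(-1) = -3 - 1/3 = -10/3)
T = -2 (T = 2 - 1*4 = 2 - 4 = -2)
B = sqrt(6) (B = sqrt(4 + 2) = sqrt(6) ≈ 2.4495)
z(S) = -10/3
Z(F, A) = 8 (Z(F, A) = 8 + 4*(A - A) = 8 + 4*0 = 8 + 0 = 8)
X = -110/3 (X = -10 - 10/3*8 = -10 - 80/3 = -110/3 ≈ -36.667)
1/(871 + X) = 1/(871 - 110/3) = 1/(2503/3) = 3/2503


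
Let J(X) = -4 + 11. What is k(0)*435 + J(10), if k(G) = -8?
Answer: -3473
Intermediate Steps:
J(X) = 7
k(0)*435 + J(10) = -8*435 + 7 = -3480 + 7 = -3473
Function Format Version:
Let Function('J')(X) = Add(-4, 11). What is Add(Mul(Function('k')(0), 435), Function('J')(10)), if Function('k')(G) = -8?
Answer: -3473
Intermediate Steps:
Function('J')(X) = 7
Add(Mul(Function('k')(0), 435), Function('J')(10)) = Add(Mul(-8, 435), 7) = Add(-3480, 7) = -3473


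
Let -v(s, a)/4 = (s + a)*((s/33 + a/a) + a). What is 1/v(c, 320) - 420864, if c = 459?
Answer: -4831242633227/11479344 ≈ -4.2086e+5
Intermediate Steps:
v(s, a) = -4*(a + s)*(1 + a + s/33) (v(s, a) = -4*(s + a)*((s/33 + a/a) + a) = -4*(a + s)*((s*(1/33) + 1) + a) = -4*(a + s)*((s/33 + 1) + a) = -4*(a + s)*((1 + s/33) + a) = -4*(a + s)*(1 + a + s/33))
1/v(c, 320) - 420864 = 1/(-4*320 - 4*459 - 4*320² - 4/33*459² - 136/33*320*459) - 420864 = 1/(-1280 - 1836 - 4*102400 - 4/33*210681 - 6658560/11) - 420864 = 1/(-1280 - 1836 - 409600 - 280908/11 - 6658560/11) - 420864 = 1/(-11479344/11) - 420864 = -11/11479344 - 420864 = -4831242633227/11479344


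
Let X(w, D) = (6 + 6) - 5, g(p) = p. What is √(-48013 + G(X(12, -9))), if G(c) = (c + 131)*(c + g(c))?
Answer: I*√46081 ≈ 214.66*I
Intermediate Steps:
X(w, D) = 7 (X(w, D) = 12 - 5 = 7)
G(c) = 2*c*(131 + c) (G(c) = (c + 131)*(c + c) = (131 + c)*(2*c) = 2*c*(131 + c))
√(-48013 + G(X(12, -9))) = √(-48013 + 2*7*(131 + 7)) = √(-48013 + 2*7*138) = √(-48013 + 1932) = √(-46081) = I*√46081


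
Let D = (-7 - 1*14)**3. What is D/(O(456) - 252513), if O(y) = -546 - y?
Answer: 3087/84505 ≈ 0.036530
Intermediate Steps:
D = -9261 (D = (-7 - 14)**3 = (-21)**3 = -9261)
D/(O(456) - 252513) = -9261/((-546 - 1*456) - 252513) = -9261/((-546 - 456) - 252513) = -9261/(-1002 - 252513) = -9261/(-253515) = -9261*(-1/253515) = 3087/84505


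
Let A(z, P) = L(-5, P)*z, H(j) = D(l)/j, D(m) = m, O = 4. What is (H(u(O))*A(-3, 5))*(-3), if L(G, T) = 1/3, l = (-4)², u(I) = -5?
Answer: -48/5 ≈ -9.6000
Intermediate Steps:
l = 16
L(G, T) = ⅓ (L(G, T) = 1*(⅓) = ⅓)
H(j) = 16/j
A(z, P) = z/3
(H(u(O))*A(-3, 5))*(-3) = ((16/(-5))*((⅓)*(-3)))*(-3) = ((16*(-⅕))*(-1))*(-3) = -16/5*(-1)*(-3) = (16/5)*(-3) = -48/5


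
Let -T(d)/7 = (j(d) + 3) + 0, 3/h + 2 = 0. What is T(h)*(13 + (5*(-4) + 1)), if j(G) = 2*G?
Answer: 0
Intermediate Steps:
h = -3/2 (h = 3/(-2 + 0) = 3/(-2) = 3*(-1/2) = -3/2 ≈ -1.5000)
T(d) = -21 - 14*d (T(d) = -7*((2*d + 3) + 0) = -7*((3 + 2*d) + 0) = -7*(3 + 2*d) = -21 - 14*d)
T(h)*(13 + (5*(-4) + 1)) = (-21 - 14*(-3/2))*(13 + (5*(-4) + 1)) = (-21 + 21)*(13 + (-20 + 1)) = 0*(13 - 19) = 0*(-6) = 0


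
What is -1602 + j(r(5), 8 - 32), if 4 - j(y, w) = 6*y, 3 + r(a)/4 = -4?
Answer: -1430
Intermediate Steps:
r(a) = -28 (r(a) = -12 + 4*(-4) = -12 - 16 = -28)
j(y, w) = 4 - 6*y
-1602 + j(r(5), 8 - 32) = -1602 + (4 - 6*(-28)) = -1602 + (4 + 168) = -1602 + 172 = -1430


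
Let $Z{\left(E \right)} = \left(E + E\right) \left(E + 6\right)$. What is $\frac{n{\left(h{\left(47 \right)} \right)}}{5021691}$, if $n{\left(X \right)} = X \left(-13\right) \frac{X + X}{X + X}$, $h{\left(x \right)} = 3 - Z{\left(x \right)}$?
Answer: $\frac{64727}{5021691} \approx 0.012889$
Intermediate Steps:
$Z{\left(E \right)} = 2 E \left(6 + E\right)$
$h{\left(x \right)} = 3 - 2 x \left(6 + x\right)$
$n{\left(X \right)} = - 13 X$ ($n{\left(X \right)} = - 13 X \frac{2 X}{2 X} = - 13 X 2 X \frac{1}{2 X} = - 13 X 1 = - 13 X$)
$\frac{n{\left(h{\left(47 \right)} \right)}}{5021691} = \frac{\left(-13\right) \left(3 - 94 \left(6 + 47\right)\right)}{5021691} = - 13 \left(3 - 94 \cdot 53\right) \frac{1}{5021691} = - 13 \left(3 - 4982\right) \frac{1}{5021691} = \left(-13\right) \left(-4979\right) \frac{1}{5021691} = 64727 \cdot \frac{1}{5021691} = \frac{64727}{5021691}$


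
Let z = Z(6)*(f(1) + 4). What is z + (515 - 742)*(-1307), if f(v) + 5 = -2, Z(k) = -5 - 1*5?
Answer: 296719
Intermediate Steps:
Z(k) = -10 (Z(k) = -5 - 5 = -10)
f(v) = -7 (f(v) = -5 - 2 = -7)
z = 30 (z = -10*(-7 + 4) = -10*(-3) = 30)
z + (515 - 742)*(-1307) = 30 + (515 - 742)*(-1307) = 30 - 227*(-1307) = 30 + 296689 = 296719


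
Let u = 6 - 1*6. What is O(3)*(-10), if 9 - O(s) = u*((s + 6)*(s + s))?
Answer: -90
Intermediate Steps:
u = 0 (u = 6 - 6 = 0)
O(s) = 9 (O(s) = 9 - 0*(s + 6)*(s + s) = 9 - 0*(6 + s)*(2*s) = 9 - 0*2*s*(6 + s) = 9 - 1*0 = 9 + 0 = 9)
O(3)*(-10) = 9*(-10) = -90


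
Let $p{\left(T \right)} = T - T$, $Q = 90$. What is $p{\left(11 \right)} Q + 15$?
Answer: $15$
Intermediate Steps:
$p{\left(T \right)} = 0$
$p{\left(11 \right)} Q + 15 = 0 \cdot 90 + 15 = 0 + 15 = 15$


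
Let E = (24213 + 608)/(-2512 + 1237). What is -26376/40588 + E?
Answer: -260266037/12937425 ≈ -20.117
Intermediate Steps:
E = -24821/1275 (E = 24821/(-1275) = 24821*(-1/1275) = -24821/1275 ≈ -19.467)
-26376/40588 + E = -26376/40588 - 24821/1275 = -26376*1/40588 - 24821/1275 = -6594/10147 - 24821/1275 = -260266037/12937425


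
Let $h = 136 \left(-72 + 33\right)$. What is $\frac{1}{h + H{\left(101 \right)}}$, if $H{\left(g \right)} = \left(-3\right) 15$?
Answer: $- \frac{1}{5349} \approx -0.00018695$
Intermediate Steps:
$h = -5304$ ($h = 136 \left(-39\right) = -5304$)
$H{\left(g \right)} = -45$
$\frac{1}{h + H{\left(101 \right)}} = \frac{1}{-5304 - 45} = \frac{1}{-5349} = - \frac{1}{5349}$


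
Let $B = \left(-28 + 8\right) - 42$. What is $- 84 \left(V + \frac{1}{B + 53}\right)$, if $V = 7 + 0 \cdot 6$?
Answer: $- \frac{1736}{3} \approx -578.67$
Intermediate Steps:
$V = 7$ ($V = 7 + 0 = 7$)
$B = -62$ ($B = -20 - 42 = -62$)
$- 84 \left(V + \frac{1}{B + 53}\right) = - 84 \left(7 + \frac{1}{-62 + 53}\right) = - 84 \left(7 + \frac{1}{-9}\right) = - 84 \left(7 - \frac{1}{9}\right) = \left(-84\right) \frac{62}{9} = - \frac{1736}{3}$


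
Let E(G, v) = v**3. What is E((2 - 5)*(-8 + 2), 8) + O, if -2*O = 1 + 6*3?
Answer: 1005/2 ≈ 502.50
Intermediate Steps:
O = -19/2 (O = -(1 + 6*3)/2 = -(1 + 18)/2 = -1/2*19 = -19/2 ≈ -9.5000)
E((2 - 5)*(-8 + 2), 8) + O = 8**3 - 19/2 = 512 - 19/2 = 1005/2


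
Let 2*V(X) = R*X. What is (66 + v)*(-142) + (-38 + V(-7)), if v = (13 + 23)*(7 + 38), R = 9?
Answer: -478963/2 ≈ -2.3948e+5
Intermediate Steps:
V(X) = 9*X/2 (V(X) = (9*X)/2 = 9*X/2)
v = 1620 (v = 36*45 = 1620)
(66 + v)*(-142) + (-38 + V(-7)) = (66 + 1620)*(-142) + (-38 + (9/2)*(-7)) = 1686*(-142) + (-38 - 63/2) = -239412 - 139/2 = -478963/2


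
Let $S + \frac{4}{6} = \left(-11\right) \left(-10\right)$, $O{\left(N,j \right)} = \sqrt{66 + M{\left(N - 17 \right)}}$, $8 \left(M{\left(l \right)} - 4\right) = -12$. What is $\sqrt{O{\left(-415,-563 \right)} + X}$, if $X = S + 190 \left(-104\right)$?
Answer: $\frac{\sqrt{-707424 + 18 \sqrt{274}}}{6} \approx 140.15 i$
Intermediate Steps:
$M{\left(l \right)} = \frac{5}{2}$ ($M{\left(l \right)} = 4 + \frac{1}{8} \left(-12\right) = 4 - \frac{3}{2} = \frac{5}{2}$)
$O{\left(N,j \right)} = \frac{\sqrt{274}}{2}$ ($O{\left(N,j \right)} = \sqrt{66 + \frac{5}{2}} = \sqrt{\frac{137}{2}} = \frac{\sqrt{274}}{2}$)
$S = \frac{328}{3}$ ($S = - \frac{2}{3} - -110 = - \frac{2}{3} + 110 = \frac{328}{3} \approx 109.33$)
$X = - \frac{58952}{3}$ ($X = \frac{328}{3} + 190 \left(-104\right) = \frac{328}{3} - 19760 = - \frac{58952}{3} \approx -19651.0$)
$\sqrt{O{\left(-415,-563 \right)} + X} = \sqrt{\frac{\sqrt{274}}{2} - \frac{58952}{3}} = \sqrt{- \frac{58952}{3} + \frac{\sqrt{274}}{2}}$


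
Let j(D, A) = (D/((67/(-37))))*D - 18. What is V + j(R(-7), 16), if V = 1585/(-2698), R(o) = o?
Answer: -8251457/180766 ≈ -45.647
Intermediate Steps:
V = -1585/2698 (V = 1585*(-1/2698) = -1585/2698 ≈ -0.58747)
j(D, A) = -18 - 37*D²/67 (j(D, A) = (D/((67*(-1/37))))*D - 18 = (D/(-67/37))*D - 18 = (D*(-37/67))*D - 18 = (-37*D/67)*D - 18 = -37*D²/67 - 18 = -18 - 37*D²/67)
V + j(R(-7), 16) = -1585/2698 + (-18 - 37/67*(-7)²) = -1585/2698 + (-18 - 37/67*49) = -1585/2698 + (-18 - 1813/67) = -1585/2698 - 3019/67 = -8251457/180766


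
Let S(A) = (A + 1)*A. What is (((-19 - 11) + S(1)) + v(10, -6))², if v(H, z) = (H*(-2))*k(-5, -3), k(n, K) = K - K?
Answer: 784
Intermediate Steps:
k(n, K) = 0
S(A) = A*(1 + A) (S(A) = (1 + A)*A = A*(1 + A))
v(H, z) = 0 (v(H, z) = (H*(-2))*0 = -2*H*0 = 0)
(((-19 - 11) + S(1)) + v(10, -6))² = (((-19 - 11) + 1*(1 + 1)) + 0)² = ((-30 + 1*2) + 0)² = ((-30 + 2) + 0)² = (-28 + 0)² = (-28)² = 784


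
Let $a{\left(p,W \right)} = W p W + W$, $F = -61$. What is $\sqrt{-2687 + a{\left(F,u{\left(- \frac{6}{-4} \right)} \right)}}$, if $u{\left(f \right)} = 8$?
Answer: $i \sqrt{6583} \approx 81.136 i$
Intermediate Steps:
$a{\left(p,W \right)} = W + p W^{2}$ ($a{\left(p,W \right)} = p W^{2} + W = W + p W^{2}$)
$\sqrt{-2687 + a{\left(F,u{\left(- \frac{6}{-4} \right)} \right)}} = \sqrt{-2687 + 8 \left(1 + 8 \left(-61\right)\right)} = \sqrt{-2687 + 8 \left(1 - 488\right)} = \sqrt{-2687 + 8 \left(-487\right)} = \sqrt{-2687 - 3896} = \sqrt{-6583} = i \sqrt{6583}$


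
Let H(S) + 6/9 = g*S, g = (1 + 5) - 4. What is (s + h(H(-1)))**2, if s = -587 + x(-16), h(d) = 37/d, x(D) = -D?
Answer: 21893041/64 ≈ 3.4208e+5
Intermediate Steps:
g = 2 (g = 6 - 4 = 2)
H(S) = -2/3 + 2*S
s = -571 (s = -587 - 1*(-16) = -587 + 16 = -571)
(s + h(H(-1)))**2 = (-571 + 37/(-2/3 + 2*(-1)))**2 = (-571 + 37/(-2/3 - 2))**2 = (-571 + 37/(-8/3))**2 = (-571 + 37*(-3/8))**2 = (-571 - 111/8)**2 = (-4679/8)**2 = 21893041/64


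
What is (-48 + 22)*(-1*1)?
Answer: 26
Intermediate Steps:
(-48 + 22)*(-1*1) = -26*(-1) = 26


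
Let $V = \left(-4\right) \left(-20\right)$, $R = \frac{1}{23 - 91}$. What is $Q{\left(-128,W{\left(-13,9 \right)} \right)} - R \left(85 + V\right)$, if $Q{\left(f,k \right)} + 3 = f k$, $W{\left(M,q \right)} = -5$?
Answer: $\frac{43481}{68} \approx 639.43$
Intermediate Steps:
$Q{\left(f,k \right)} = -3 + f k$
$R = - \frac{1}{68}$ ($R = \frac{1}{-68} = - \frac{1}{68} \approx -0.014706$)
$V = 80$
$Q{\left(-128,W{\left(-13,9 \right)} \right)} - R \left(85 + V\right) = \left(-3 - -640\right) - - \frac{85 + 80}{68} = \left(-3 + 640\right) - \left(- \frac{1}{68}\right) 165 = 637 - - \frac{165}{68} = 637 + \frac{165}{68} = \frac{43481}{68}$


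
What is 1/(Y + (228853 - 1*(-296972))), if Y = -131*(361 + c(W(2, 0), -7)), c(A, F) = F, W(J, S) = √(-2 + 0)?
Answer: 1/479451 ≈ 2.0857e-6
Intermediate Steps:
W(J, S) = I*√2 (W(J, S) = √(-2) = I*√2)
Y = -46374 (Y = -131*(361 - 7) = -131*354 = -46374)
1/(Y + (228853 - 1*(-296972))) = 1/(-46374 + (228853 - 1*(-296972))) = 1/(-46374 + (228853 + 296972)) = 1/(-46374 + 525825) = 1/479451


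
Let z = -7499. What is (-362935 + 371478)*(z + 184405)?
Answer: 1511307958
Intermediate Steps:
(-362935 + 371478)*(z + 184405) = (-362935 + 371478)*(-7499 + 184405) = 8543*176906 = 1511307958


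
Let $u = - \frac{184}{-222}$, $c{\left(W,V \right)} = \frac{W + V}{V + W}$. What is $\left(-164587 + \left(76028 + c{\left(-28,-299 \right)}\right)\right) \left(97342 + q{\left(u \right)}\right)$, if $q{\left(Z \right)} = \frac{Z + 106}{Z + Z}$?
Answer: $- \frac{396801520647}{46} \approx -8.6261 \cdot 10^{9}$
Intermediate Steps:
$c{\left(W,V \right)} = 1$ ($c{\left(W,V \right)} = \frac{V + W}{V + W} = 1$)
$u = \frac{92}{111}$ ($u = \left(-184\right) \left(- \frac{1}{222}\right) = \frac{92}{111} \approx 0.82883$)
$q{\left(Z \right)} = \frac{106 + Z}{2 Z}$
$\left(-164587 + \left(76028 + c{\left(-28,-299 \right)}\right)\right) \left(97342 + q{\left(u \right)}\right) = \left(-164587 + \left(76028 + 1\right)\right) \left(97342 + \frac{106 + \frac{92}{111}}{2 \cdot \frac{92}{111}}\right) = \left(-164587 + 76029\right) \left(97342 + \frac{1}{2} \cdot \frac{111}{92} \cdot \frac{11858}{111}\right) = - 88558 \left(97342 + \frac{5929}{92}\right) = \left(-88558\right) \frac{8961393}{92} = - \frac{396801520647}{46}$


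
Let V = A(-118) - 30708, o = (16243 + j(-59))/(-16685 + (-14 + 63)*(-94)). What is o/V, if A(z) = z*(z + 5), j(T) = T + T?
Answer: 5375/123303278 ≈ 4.3592e-5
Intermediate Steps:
j(T) = 2*T
A(z) = z*(5 + z)
o = -5375/7097 (o = (16243 + 2*(-59))/(-16685 + (-14 + 63)*(-94)) = (16243 - 118)/(-16685 + 49*(-94)) = 16125/(-16685 - 4606) = 16125/(-21291) = 16125*(-1/21291) = -5375/7097 ≈ -0.75736)
V = -17374 (V = -118*(5 - 118) - 30708 = -118*(-113) - 30708 = 13334 - 30708 = -17374)
o/V = -5375/7097/(-17374) = -5375/7097*(-1/17374) = 5375/123303278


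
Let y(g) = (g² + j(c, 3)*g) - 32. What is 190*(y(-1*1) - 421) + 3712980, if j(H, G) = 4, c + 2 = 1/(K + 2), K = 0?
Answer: 3626340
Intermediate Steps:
c = -3/2 (c = -2 + 1/(0 + 2) = -2 + 1/2 = -2 + ½ = -3/2 ≈ -1.5000)
y(g) = -32 + g² + 4*g (y(g) = (g² + 4*g) - 32 = -32 + g² + 4*g)
190*(y(-1*1) - 421) + 3712980 = 190*((-32 + (-1*1)² + 4*(-1*1)) - 421) + 3712980 = 190*((-32 + (-1)² + 4*(-1)) - 421) + 3712980 = 190*((-32 + 1 - 4) - 421) + 3712980 = 190*(-35 - 421) + 3712980 = 190*(-456) + 3712980 = -86640 + 3712980 = 3626340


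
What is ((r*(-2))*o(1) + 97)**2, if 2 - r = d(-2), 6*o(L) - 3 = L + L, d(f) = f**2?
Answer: 90601/9 ≈ 10067.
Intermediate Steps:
o(L) = 1/2 + L/3 (o(L) = 1/2 + (L + L)/6 = 1/2 + (2*L)/6 = 1/2 + L/3)
r = -2 (r = 2 - 1*(-2)**2 = 2 - 1*4 = 2 - 4 = -2)
((r*(-2))*o(1) + 97)**2 = ((-2*(-2))*(1/2 + (1/3)*1) + 97)**2 = (4*(1/2 + 1/3) + 97)**2 = (4*(5/6) + 97)**2 = (10/3 + 97)**2 = (301/3)**2 = 90601/9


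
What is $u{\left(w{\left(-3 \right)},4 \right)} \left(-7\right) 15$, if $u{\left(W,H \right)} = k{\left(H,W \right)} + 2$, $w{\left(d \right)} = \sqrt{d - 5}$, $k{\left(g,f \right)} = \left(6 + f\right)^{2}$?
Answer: $-3150 - 2520 i \sqrt{2} \approx -3150.0 - 3563.8 i$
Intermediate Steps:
$w{\left(d \right)} = \sqrt{-5 + d}$
$u{\left(W,H \right)} = 2 + \left(6 + W\right)^{2}$ ($u{\left(W,H \right)} = \left(6 + W\right)^{2} + 2 = 2 + \left(6 + W\right)^{2}$)
$u{\left(w{\left(-3 \right)},4 \right)} \left(-7\right) 15 = \left(2 + \left(6 + \sqrt{-5 - 3}\right)^{2}\right) \left(-7\right) 15 = \left(2 + \left(6 + \sqrt{-8}\right)^{2}\right) \left(-7\right) 15 = \left(2 + \left(6 + 2 i \sqrt{2}\right)^{2}\right) \left(-7\right) 15 = \left(-14 - 7 \left(6 + 2 i \sqrt{2}\right)^{2}\right) 15 = -210 - 105 \left(6 + 2 i \sqrt{2}\right)^{2}$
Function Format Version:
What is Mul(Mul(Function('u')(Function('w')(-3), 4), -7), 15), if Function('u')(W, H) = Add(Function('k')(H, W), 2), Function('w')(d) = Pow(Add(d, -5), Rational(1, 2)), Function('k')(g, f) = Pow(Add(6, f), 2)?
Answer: Add(-3150, Mul(-2520, I, Pow(2, Rational(1, 2)))) ≈ Add(-3150.0, Mul(-3563.8, I))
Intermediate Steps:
Function('w')(d) = Pow(Add(-5, d), Rational(1, 2))
Function('u')(W, H) = Add(2, Pow(Add(6, W), 2)) (Function('u')(W, H) = Add(Pow(Add(6, W), 2), 2) = Add(2, Pow(Add(6, W), 2)))
Mul(Mul(Function('u')(Function('w')(-3), 4), -7), 15) = Mul(Mul(Add(2, Pow(Add(6, Pow(Add(-5, -3), Rational(1, 2))), 2)), -7), 15) = Mul(Mul(Add(2, Pow(Add(6, Pow(-8, Rational(1, 2))), 2)), -7), 15) = Mul(Mul(Add(2, Pow(Add(6, Mul(2, I, Pow(2, Rational(1, 2)))), 2)), -7), 15) = Mul(Add(-14, Mul(-7, Pow(Add(6, Mul(2, I, Pow(2, Rational(1, 2)))), 2))), 15) = Add(-210, Mul(-105, Pow(Add(6, Mul(2, I, Pow(2, Rational(1, 2)))), 2)))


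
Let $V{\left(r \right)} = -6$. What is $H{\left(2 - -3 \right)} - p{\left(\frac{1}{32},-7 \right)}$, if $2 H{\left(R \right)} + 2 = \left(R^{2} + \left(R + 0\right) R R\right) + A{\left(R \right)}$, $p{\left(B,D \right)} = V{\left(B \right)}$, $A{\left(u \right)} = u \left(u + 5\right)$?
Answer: $105$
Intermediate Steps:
$A{\left(u \right)} = u \left(5 + u\right)$
$p{\left(B,D \right)} = -6$
$H{\left(R \right)} = -1 + \frac{R^{2}}{2} + \frac{R^{3}}{2} + \frac{R \left(5 + R\right)}{2}$ ($H{\left(R \right)} = -1 + \frac{\left(R^{2} + \left(R + 0\right) R R\right) + R \left(5 + R\right)}{2} = -1 + \frac{\left(R^{2} + R R R\right) + R \left(5 + R\right)}{2} = -1 + \frac{\left(R^{2} + R^{2} R\right) + R \left(5 + R\right)}{2} = -1 + \frac{\left(R^{2} + R^{3}\right) + R \left(5 + R\right)}{2} = -1 + \frac{R^{2} + R^{3} + R \left(5 + R\right)}{2} = -1 + \left(\frac{R^{2}}{2} + \frac{R^{3}}{2} + \frac{R \left(5 + R\right)}{2}\right) = -1 + \frac{R^{2}}{2} + \frac{R^{3}}{2} + \frac{R \left(5 + R\right)}{2}$)
$H{\left(2 - -3 \right)} - p{\left(\frac{1}{32},-7 \right)} = \left(-1 + \left(2 - -3\right)^{2} + \frac{\left(2 - -3\right)^{3}}{2} + \frac{5 \left(2 - -3\right)}{2}\right) - -6 = \left(-1 + \left(2 + 3\right)^{2} + \frac{\left(2 + 3\right)^{3}}{2} + \frac{5 \left(2 + 3\right)}{2}\right) + 6 = \left(-1 + 5^{2} + \frac{5^{3}}{2} + \frac{5}{2} \cdot 5\right) + 6 = \left(-1 + 25 + \frac{1}{2} \cdot 125 + \frac{25}{2}\right) + 6 = \left(-1 + 25 + \frac{125}{2} + \frac{25}{2}\right) + 6 = 99 + 6 = 105$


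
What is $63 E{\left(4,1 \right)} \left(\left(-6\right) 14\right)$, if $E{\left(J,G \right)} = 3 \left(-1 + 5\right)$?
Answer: $-63504$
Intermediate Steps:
$E{\left(J,G \right)} = 12$ ($E{\left(J,G \right)} = 3 \cdot 4 = 12$)
$63 E{\left(4,1 \right)} \left(\left(-6\right) 14\right) = 63 \cdot 12 \left(\left(-6\right) 14\right) = 756 \left(-84\right) = -63504$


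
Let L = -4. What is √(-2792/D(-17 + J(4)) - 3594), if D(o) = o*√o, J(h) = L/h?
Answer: √(-291114 - 2094*I*√2)/9 ≈ 0.30492 - 59.951*I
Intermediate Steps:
J(h) = -4/h
D(o) = o^(3/2)
√(-2792/D(-17 + J(4)) - 3594) = √(-2792/(-17 - 4/4)^(3/2) - 3594) = √(-2792/(-17 - 4*¼)^(3/2) - 3594) = √(-2792/(-17 - 1)^(3/2) - 3594) = √(-2792*I*√2/108 - 3594) = √(-698*I*√2/27 - 3594) = √(-3594 - 698*I*√2/27)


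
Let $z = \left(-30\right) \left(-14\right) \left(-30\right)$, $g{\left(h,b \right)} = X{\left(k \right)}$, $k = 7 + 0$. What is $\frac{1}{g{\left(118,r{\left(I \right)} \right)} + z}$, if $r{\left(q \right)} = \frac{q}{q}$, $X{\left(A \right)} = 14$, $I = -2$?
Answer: $- \frac{1}{12586} \approx -7.9453 \cdot 10^{-5}$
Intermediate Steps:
$k = 7$
$r{\left(q \right)} = 1$
$g{\left(h,b \right)} = 14$
$z = -12600$ ($z = 420 \left(-30\right) = -12600$)
$\frac{1}{g{\left(118,r{\left(I \right)} \right)} + z} = \frac{1}{14 - 12600} = \frac{1}{-12586} = - \frac{1}{12586}$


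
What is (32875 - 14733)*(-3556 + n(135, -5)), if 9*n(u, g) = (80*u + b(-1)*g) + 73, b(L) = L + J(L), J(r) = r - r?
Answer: -127755964/3 ≈ -4.2585e+7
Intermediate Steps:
J(r) = 0
b(L) = L (b(L) = L + 0 = L)
n(u, g) = 73/9 - g/9 + 80*u/9 (n(u, g) = ((80*u - g) + 73)/9 = ((-g + 80*u) + 73)/9 = (73 - g + 80*u)/9 = 73/9 - g/9 + 80*u/9)
(32875 - 14733)*(-3556 + n(135, -5)) = (32875 - 14733)*(-3556 + (73/9 - ⅑*(-5) + (80/9)*135)) = 18142*(-3556 + (73/9 + 5/9 + 1200)) = 18142*(-3556 + 3626/3) = 18142*(-7042/3) = -127755964/3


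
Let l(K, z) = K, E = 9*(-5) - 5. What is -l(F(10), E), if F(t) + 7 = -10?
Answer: 17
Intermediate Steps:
F(t) = -17 (F(t) = -7 - 10 = -17)
E = -50 (E = -45 - 5 = -50)
-l(F(10), E) = -1*(-17) = 17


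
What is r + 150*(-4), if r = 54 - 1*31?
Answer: -577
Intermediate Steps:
r = 23 (r = 54 - 31 = 23)
r + 150*(-4) = 23 + 150*(-4) = 23 - 600 = -577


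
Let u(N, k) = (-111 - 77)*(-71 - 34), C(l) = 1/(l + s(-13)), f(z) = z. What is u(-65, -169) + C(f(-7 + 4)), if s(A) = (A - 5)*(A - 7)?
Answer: 7047181/357 ≈ 19740.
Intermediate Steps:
s(A) = (-7 + A)*(-5 + A) (s(A) = (-5 + A)*(-7 + A) = (-7 + A)*(-5 + A))
C(l) = 1/(360 + l) (C(l) = 1/(l + (35 + (-13)² - 12*(-13))) = 1/(l + (35 + 169 + 156)) = 1/(l + 360) = 1/(360 + l))
u(N, k) = 19740 (u(N, k) = -188*(-105) = 19740)
u(-65, -169) + C(f(-7 + 4)) = 19740 + 1/(360 + (-7 + 4)) = 19740 + 1/(360 - 3) = 19740 + 1/357 = 7047181/357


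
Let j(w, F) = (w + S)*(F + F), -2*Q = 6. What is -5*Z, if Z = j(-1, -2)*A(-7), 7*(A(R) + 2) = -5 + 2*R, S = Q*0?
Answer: 660/7 ≈ 94.286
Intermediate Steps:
Q = -3 (Q = -½*6 = -3)
S = 0 (S = -3*0 = 0)
j(w, F) = 2*F*w (j(w, F) = (w + 0)*(F + F) = w*(2*F) = 2*F*w)
A(R) = -19/7 + 2*R/7 (A(R) = -2 + (-5 + 2*R)/7 = -2 + (-5/7 + 2*R/7) = -19/7 + 2*R/7)
Z = -132/7 (Z = (2*(-2)*(-1))*(-19/7 + (2/7)*(-7)) = 4*(-19/7 - 2) = 4*(-33/7) = -132/7 ≈ -18.857)
-5*Z = -5*(-132/7) = 660/7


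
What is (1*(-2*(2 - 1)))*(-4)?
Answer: 8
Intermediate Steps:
(1*(-2*(2 - 1)))*(-4) = (1*(-2*1))*(-4) = (1*(-2))*(-4) = -2*(-4) = 8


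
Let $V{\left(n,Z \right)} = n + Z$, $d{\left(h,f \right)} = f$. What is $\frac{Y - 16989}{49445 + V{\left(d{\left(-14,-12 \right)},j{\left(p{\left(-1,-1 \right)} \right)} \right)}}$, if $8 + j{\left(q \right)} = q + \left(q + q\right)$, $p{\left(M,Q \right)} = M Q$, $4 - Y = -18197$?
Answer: $\frac{101}{4119} \approx 0.024521$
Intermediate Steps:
$Y = 18201$ ($Y = 4 - -18197 = 4 + 18197 = 18201$)
$j{\left(q \right)} = -8 + 3 q$ ($j{\left(q \right)} = -8 + \left(q + \left(q + q\right)\right) = -8 + \left(q + 2 q\right) = -8 + 3 q$)
$V{\left(n,Z \right)} = Z + n$
$\frac{Y - 16989}{49445 + V{\left(d{\left(-14,-12 \right)},j{\left(p{\left(-1,-1 \right)} \right)} \right)}} = \frac{18201 - 16989}{49445 - \left(20 - \left(-3\right) \left(-1\right)\right)} = \frac{1212}{49445 + \left(\left(-8 + 3 \cdot 1\right) - 12\right)} = \frac{1212}{49445 + \left(\left(-8 + 3\right) - 12\right)} = \frac{1212}{49445 - 17} = \frac{1212}{49428} = 1212 \cdot \frac{1}{49428} = \frac{101}{4119}$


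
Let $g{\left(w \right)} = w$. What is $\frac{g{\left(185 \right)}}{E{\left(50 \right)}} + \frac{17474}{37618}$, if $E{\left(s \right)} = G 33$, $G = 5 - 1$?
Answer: $\frac{4632949}{2482788} \approx 1.866$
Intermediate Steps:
$G = 4$
$E{\left(s \right)} = 132$ ($E{\left(s \right)} = 4 \cdot 33 = 132$)
$\frac{g{\left(185 \right)}}{E{\left(50 \right)}} + \frac{17474}{37618} = \frac{185}{132} + \frac{17474}{37618} = 185 \cdot \frac{1}{132} + 17474 \cdot \frac{1}{37618} = \frac{185}{132} + \frac{8737}{18809} = \frac{4632949}{2482788}$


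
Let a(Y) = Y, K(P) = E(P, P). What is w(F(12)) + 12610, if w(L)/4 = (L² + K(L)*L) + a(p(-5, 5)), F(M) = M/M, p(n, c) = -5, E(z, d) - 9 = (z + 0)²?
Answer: 12634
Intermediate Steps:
E(z, d) = 9 + z² (E(z, d) = 9 + (z + 0)² = 9 + z²)
K(P) = 9 + P²
F(M) = 1
w(L) = -20 + 4*L² + 4*L*(9 + L²) (w(L) = 4*((L² + (9 + L²)*L) - 5) = 4*((L² + L*(9 + L²)) - 5) = 4*(-5 + L² + L*(9 + L²)) = -20 + 4*L² + 4*L*(9 + L²))
w(F(12)) + 12610 = (-20 + 4*1² + 4*1*(9 + 1²)) + 12610 = (-20 + 4*1 + 4*1*(9 + 1)) + 12610 = (-20 + 4 + 4*1*10) + 12610 = (-20 + 4 + 40) + 12610 = 24 + 12610 = 12634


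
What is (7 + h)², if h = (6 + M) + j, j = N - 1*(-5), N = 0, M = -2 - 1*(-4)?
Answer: 400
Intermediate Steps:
M = 2 (M = -2 + 4 = 2)
j = 5 (j = 0 - 1*(-5) = 0 + 5 = 5)
h = 13 (h = (6 + 2) + 5 = 8 + 5 = 13)
(7 + h)² = (7 + 13)² = 20² = 400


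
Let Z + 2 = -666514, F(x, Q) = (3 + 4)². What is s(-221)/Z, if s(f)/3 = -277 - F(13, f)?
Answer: 163/111086 ≈ 0.0014673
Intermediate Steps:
F(x, Q) = 49 (F(x, Q) = 7² = 49)
s(f) = -978 (s(f) = 3*(-277 - 1*49) = 3*(-277 - 49) = 3*(-326) = -978)
Z = -666516 (Z = -2 - 666514 = -666516)
s(-221)/Z = -978/(-666516) = -978*(-1/666516) = 163/111086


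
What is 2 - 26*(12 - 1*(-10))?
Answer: -570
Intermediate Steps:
2 - 26*(12 - 1*(-10)) = 2 - 26*(12 + 10) = 2 - 26*22 = 2 - 572 = -570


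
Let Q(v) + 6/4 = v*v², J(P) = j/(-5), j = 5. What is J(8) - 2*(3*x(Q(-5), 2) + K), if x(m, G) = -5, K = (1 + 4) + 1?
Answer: 17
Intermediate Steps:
J(P) = -1 (J(P) = 5/(-5) = 5*(-⅕) = -1)
K = 6 (K = 5 + 1 = 6)
Q(v) = -3/2 + v³ (Q(v) = -3/2 + v*v² = -3/2 + v³)
J(8) - 2*(3*x(Q(-5), 2) + K) = -1 - 2*(3*(-5) + 6) = -1 - 2*(-15 + 6) = -1 - 2*(-9) = -1 + 18 = 17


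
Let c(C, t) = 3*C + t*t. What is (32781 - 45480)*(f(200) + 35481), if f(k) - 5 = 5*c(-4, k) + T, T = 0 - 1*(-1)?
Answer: -2989687473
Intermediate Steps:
c(C, t) = t² + 3*C (c(C, t) = 3*C + t² = t² + 3*C)
T = 1 (T = 0 + 1 = 1)
f(k) = -54 + 5*k² (f(k) = 5 + (5*(k² + 3*(-4)) + 1) = 5 + (5*(k² - 12) + 1) = 5 + (5*(-12 + k²) + 1) = 5 + ((-60 + 5*k²) + 1) = 5 + (-59 + 5*k²) = -54 + 5*k²)
(32781 - 45480)*(f(200) + 35481) = (32781 - 45480)*((-54 + 5*200²) + 35481) = -12699*((-54 + 5*40000) + 35481) = -12699*((-54 + 200000) + 35481) = -12699*(199946 + 35481) = -12699*235427 = -2989687473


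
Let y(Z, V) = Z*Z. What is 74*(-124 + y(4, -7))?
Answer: -7992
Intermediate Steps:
y(Z, V) = Z**2
74*(-124 + y(4, -7)) = 74*(-124 + 4**2) = 74*(-124 + 16) = 74*(-108) = -7992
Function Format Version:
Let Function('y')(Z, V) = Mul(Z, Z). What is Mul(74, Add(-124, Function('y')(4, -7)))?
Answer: -7992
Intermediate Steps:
Function('y')(Z, V) = Pow(Z, 2)
Mul(74, Add(-124, Function('y')(4, -7))) = Mul(74, Add(-124, Pow(4, 2))) = Mul(74, Add(-124, 16)) = Mul(74, -108) = -7992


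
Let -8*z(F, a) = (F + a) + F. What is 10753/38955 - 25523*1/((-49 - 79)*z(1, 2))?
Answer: -993560273/2493120 ≈ -398.52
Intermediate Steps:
z(F, a) = -F/4 - a/8 (z(F, a) = -((F + a) + F)/8 = -(a + 2*F)/8 = -F/4 - a/8)
10753/38955 - 25523*1/((-49 - 79)*z(1, 2)) = 10753/38955 - 25523*1/((-49 - 79)*(-¼*1 - ⅛*2)) = 10753*(1/38955) - 25523*(-1/(128*(-¼ - ¼))) = 10753/38955 - 25523/((-128*(-½))) = 10753/38955 - 25523/64 = -993560273/2493120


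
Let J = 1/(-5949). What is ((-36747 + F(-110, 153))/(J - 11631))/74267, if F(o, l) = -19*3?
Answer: 54736749/1284685790735 ≈ 4.2607e-5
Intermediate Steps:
F(o, l) = -57
J = -1/5949 ≈ -0.00016810
((-36747 + F(-110, 153))/(J - 11631))/74267 = ((-36747 - 57)/(-1/5949 - 11631))/74267 = -36804/(-69192820/5949)*(1/74267) = -36804*(-5949/69192820)*(1/74267) = (54736749/17298205)*(1/74267) = 54736749/1284685790735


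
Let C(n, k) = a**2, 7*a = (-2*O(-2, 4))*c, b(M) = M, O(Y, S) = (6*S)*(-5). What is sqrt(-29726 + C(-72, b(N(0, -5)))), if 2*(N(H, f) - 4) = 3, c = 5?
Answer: I*sqrt(16574)/7 ≈ 18.391*I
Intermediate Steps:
O(Y, S) = -30*S
N(H, f) = 11/2 (N(H, f) = 4 + (1/2)*3 = 4 + 3/2 = 11/2)
a = 1200/7 (a = (-(-60)*4*5)/7 = (-2*(-120)*5)/7 = (240*5)/7 = (1/7)*1200 = 1200/7 ≈ 171.43)
C(n, k) = 1440000/49 (C(n, k) = (1200/7)**2 = 1440000/49)
sqrt(-29726 + C(-72, b(N(0, -5)))) = sqrt(-29726 + 1440000/49) = sqrt(-16574/49) = I*sqrt(16574)/7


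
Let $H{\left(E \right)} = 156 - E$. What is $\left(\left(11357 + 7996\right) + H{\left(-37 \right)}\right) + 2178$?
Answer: $21724$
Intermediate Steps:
$\left(\left(11357 + 7996\right) + H{\left(-37 \right)}\right) + 2178 = \left(\left(11357 + 7996\right) + \left(156 - -37\right)\right) + 2178 = \left(19353 + \left(156 + 37\right)\right) + 2178 = \left(19353 + 193\right) + 2178 = 19546 + 2178 = 21724$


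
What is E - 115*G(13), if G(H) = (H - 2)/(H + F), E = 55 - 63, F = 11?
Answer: -1457/24 ≈ -60.708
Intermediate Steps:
E = -8
G(H) = (-2 + H)/(11 + H) (G(H) = (H - 2)/(H + 11) = (-2 + H)/(11 + H))
E - 115*G(13) = -8 - 115*(-2 + 13)/(11 + 13) = -8 - 115*11/24 = -8 - 1265/24 = -1457/24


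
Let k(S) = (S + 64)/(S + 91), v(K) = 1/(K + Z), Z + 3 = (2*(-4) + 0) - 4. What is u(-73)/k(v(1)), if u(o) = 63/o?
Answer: -80199/65335 ≈ -1.2275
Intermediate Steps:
Z = -15 (Z = -3 + ((2*(-4) + 0) - 4) = -3 + ((-8 + 0) - 4) = -3 + (-8 - 4) = -3 - 12 = -15)
v(K) = 1/(-15 + K) (v(K) = 1/(K - 15) = 1/(-15 + K))
k(S) = (64 + S)/(91 + S)
u(-73)/k(v(1)) = (63/(-73))/(((64 + 1/(-15 + 1))/(91 + 1/(-15 + 1)))) = (63*(-1/73))/(((64 + 1/(-14))/(91 + 1/(-14)))) = -63*(91 - 1/14)/(64 - 1/14)/73 = -63/(73*((895/14)/(1273/14))) = -63/(73*((14/1273)*(895/14))) = -63/(73*895/1273) = -63/73*1273/895 = -80199/65335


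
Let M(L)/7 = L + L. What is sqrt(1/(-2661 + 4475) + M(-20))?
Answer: I*sqrt(921365066)/1814 ≈ 16.733*I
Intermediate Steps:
M(L) = 14*L (M(L) = 7*(L + L) = 7*(2*L) = 14*L)
sqrt(1/(-2661 + 4475) + M(-20)) = sqrt(1/(-2661 + 4475) + 14*(-20)) = sqrt(1/1814 - 280) = sqrt(-507919/1814) = I*sqrt(921365066)/1814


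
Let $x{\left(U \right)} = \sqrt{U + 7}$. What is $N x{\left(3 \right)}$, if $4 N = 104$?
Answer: $26 \sqrt{10} \approx 82.219$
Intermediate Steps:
$x{\left(U \right)} = \sqrt{7 + U}$
$N = 26$ ($N = \frac{1}{4} \cdot 104 = 26$)
$N x{\left(3 \right)} = 26 \sqrt{7 + 3} = 26 \sqrt{10}$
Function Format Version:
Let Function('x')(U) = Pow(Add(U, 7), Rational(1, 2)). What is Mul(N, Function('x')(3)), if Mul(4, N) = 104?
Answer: Mul(26, Pow(10, Rational(1, 2))) ≈ 82.219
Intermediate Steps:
Function('x')(U) = Pow(Add(7, U), Rational(1, 2))
N = 26 (N = Mul(Rational(1, 4), 104) = 26)
Mul(N, Function('x')(3)) = Mul(26, Pow(Add(7, 3), Rational(1, 2))) = Mul(26, Pow(10, Rational(1, 2)))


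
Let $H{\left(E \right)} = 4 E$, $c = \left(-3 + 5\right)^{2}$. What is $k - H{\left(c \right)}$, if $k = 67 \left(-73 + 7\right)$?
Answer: $-4438$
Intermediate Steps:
$c = 4$ ($c = 2^{2} = 4$)
$k = -4422$ ($k = 67 \left(-66\right) = -4422$)
$k - H{\left(c \right)} = -4422 - 4 \cdot 4 = -4422 - 16 = -4438$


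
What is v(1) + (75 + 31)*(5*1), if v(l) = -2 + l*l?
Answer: 529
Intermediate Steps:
v(l) = -2 + l²
v(1) + (75 + 31)*(5*1) = (-2 + 1²) + (75 + 31)*(5*1) = (-2 + 1) + 106*5 = -1 + 530 = 529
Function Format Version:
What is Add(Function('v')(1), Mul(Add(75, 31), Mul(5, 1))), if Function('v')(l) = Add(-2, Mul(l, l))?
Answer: 529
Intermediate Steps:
Function('v')(l) = Add(-2, Pow(l, 2))
Add(Function('v')(1), Mul(Add(75, 31), Mul(5, 1))) = Add(Add(-2, Pow(1, 2)), Mul(Add(75, 31), Mul(5, 1))) = Add(Add(-2, 1), Mul(106, 5)) = Add(-1, 530) = 529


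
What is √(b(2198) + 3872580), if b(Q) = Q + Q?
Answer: 4*√242311 ≈ 1969.0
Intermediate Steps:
b(Q) = 2*Q
√(b(2198) + 3872580) = √(2*2198 + 3872580) = √(4396 + 3872580) = √3876976 = 4*√242311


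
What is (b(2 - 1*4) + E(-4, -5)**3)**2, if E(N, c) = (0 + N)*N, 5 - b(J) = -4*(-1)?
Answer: 16785409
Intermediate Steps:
b(J) = 1 (b(J) = 5 - (-4)*(-1) = 5 - 1*4 = 5 - 4 = 1)
E(N, c) = N**2 (E(N, c) = N*N = N**2)
(b(2 - 1*4) + E(-4, -5)**3)**2 = (1 + ((-4)**2)**3)**2 = (1 + 16**3)**2 = (1 + 4096)**2 = 4097**2 = 16785409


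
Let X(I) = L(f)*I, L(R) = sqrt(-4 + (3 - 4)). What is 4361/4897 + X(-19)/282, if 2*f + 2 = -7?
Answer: 4361/4897 - 19*I*sqrt(5)/282 ≈ 0.89054 - 0.15066*I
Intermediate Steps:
f = -9/2 (f = -1 + (1/2)*(-7) = -1 - 7/2 = -9/2 ≈ -4.5000)
L(R) = I*sqrt(5) (L(R) = sqrt(-4 - 1) = sqrt(-5) = I*sqrt(5))
X(I) = I*I*sqrt(5) (X(I) = (I*sqrt(5))*I = I*I*sqrt(5))
4361/4897 + X(-19)/282 = 4361/4897 + (I*(-19)*sqrt(5))/282 = 4361*(1/4897) - 19*I*sqrt(5)*(1/282) = 4361/4897 - 19*I*sqrt(5)/282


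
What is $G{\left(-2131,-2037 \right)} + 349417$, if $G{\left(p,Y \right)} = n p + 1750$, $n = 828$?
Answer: $-1413301$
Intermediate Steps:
$G{\left(p,Y \right)} = 1750 + 828 p$ ($G{\left(p,Y \right)} = 828 p + 1750 = 1750 + 828 p$)
$G{\left(-2131,-2037 \right)} + 349417 = \left(1750 + 828 \left(-2131\right)\right) + 349417 = \left(1750 - 1764468\right) + 349417 = -1762718 + 349417 = -1413301$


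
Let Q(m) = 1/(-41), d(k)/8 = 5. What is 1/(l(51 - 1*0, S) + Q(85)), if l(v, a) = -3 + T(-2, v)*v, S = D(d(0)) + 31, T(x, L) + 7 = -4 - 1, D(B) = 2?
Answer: -41/25216 ≈ -0.0016260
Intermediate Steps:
d(k) = 40 (d(k) = 8*5 = 40)
T(x, L) = -12 (T(x, L) = -7 + (-4 - 1) = -7 - 5 = -12)
Q(m) = -1/41
S = 33 (S = 2 + 31 = 33)
l(v, a) = -3 - 12*v
1/(l(51 - 1*0, S) + Q(85)) = 1/((-3 - 12*(51 - 1*0)) - 1/41) = 1/((-3 - 12*(51 + 0)) - 1/41) = 1/((-3 - 12*51) - 1/41) = 1/((-3 - 612) - 1/41) = 1/(-615 - 1/41) = 1/(-25216/41) = -41/25216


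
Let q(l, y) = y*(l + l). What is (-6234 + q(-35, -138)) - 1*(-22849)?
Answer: 26275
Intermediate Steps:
q(l, y) = 2*l*y (q(l, y) = y*(2*l) = 2*l*y)
(-6234 + q(-35, -138)) - 1*(-22849) = (-6234 + 2*(-35)*(-138)) - 1*(-22849) = (-6234 + 9660) + 22849 = 3426 + 22849 = 26275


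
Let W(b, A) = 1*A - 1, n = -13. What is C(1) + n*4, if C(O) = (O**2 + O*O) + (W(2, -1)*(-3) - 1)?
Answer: -45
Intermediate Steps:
W(b, A) = -1 + A (W(b, A) = A - 1 = -1 + A)
C(O) = 5 + 2*O**2 (C(O) = (O**2 + O*O) + ((-1 - 1)*(-3) - 1) = (O**2 + O**2) + (-2*(-3) - 1) = 2*O**2 + (6 - 1) = 2*O**2 + 5 = 5 + 2*O**2)
C(1) + n*4 = (5 + 2*1**2) - 13*4 = (5 + 2*1) - 52 = (5 + 2) - 52 = 7 - 52 = -45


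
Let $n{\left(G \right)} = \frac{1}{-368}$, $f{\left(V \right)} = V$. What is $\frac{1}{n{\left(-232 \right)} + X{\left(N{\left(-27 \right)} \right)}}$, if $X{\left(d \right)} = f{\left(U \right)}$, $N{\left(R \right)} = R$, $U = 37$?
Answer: $\frac{368}{13615} \approx 0.027029$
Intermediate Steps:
$n{\left(G \right)} = - \frac{1}{368}$
$X{\left(d \right)} = 37$
$\frac{1}{n{\left(-232 \right)} + X{\left(N{\left(-27 \right)} \right)}} = \frac{1}{- \frac{1}{368} + 37} = \frac{1}{\frac{13615}{368}} = \frac{368}{13615}$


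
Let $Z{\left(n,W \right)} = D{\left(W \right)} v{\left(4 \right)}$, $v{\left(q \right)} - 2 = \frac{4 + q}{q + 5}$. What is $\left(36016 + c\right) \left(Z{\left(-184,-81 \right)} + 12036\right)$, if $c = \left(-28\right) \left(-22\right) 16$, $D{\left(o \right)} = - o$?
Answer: $562849440$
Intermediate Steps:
$v{\left(q \right)} = 2 + \frac{4 + q}{5 + q}$ ($v{\left(q \right)} = 2 + \frac{4 + q}{q + 5} = 2 + \frac{4 + q}{5 + q}$)
$c = 9856$ ($c = 616 \cdot 16 = 9856$)
$Z{\left(n,W \right)} = - \frac{26 W}{9}$ ($Z{\left(n,W \right)} = - W \frac{14 + 3 \cdot 4}{5 + 4} = - W \frac{14 + 12}{9} = - W \frac{1}{9} \cdot 26 = - W \frac{26}{9} = - \frac{26 W}{9}$)
$\left(36016 + c\right) \left(Z{\left(-184,-81 \right)} + 12036\right) = \left(36016 + 9856\right) \left(\left(- \frac{26}{9}\right) \left(-81\right) + 12036\right) = 45872 \left(234 + 12036\right) = 45872 \cdot 12270 = 562849440$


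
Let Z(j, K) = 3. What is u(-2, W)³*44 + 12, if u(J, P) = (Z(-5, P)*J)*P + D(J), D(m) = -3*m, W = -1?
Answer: 76044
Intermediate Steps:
u(J, P) = -3*J + 3*J*P (u(J, P) = (3*J)*P - 3*J = 3*J*P - 3*J = -3*J + 3*J*P)
u(-2, W)³*44 + 12 = (3*(-2)*(-1 - 1))³*44 + 12 = (3*(-2)*(-2))³*44 + 12 = 12³*44 + 12 = 1728*44 + 12 = 76032 + 12 = 76044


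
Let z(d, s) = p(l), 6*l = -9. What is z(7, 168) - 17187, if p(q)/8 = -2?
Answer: -17203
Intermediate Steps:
l = -3/2 (l = (⅙)*(-9) = -3/2 ≈ -1.5000)
p(q) = -16 (p(q) = 8*(-2) = -16)
z(d, s) = -16
z(7, 168) - 17187 = -16 - 17187 = -17203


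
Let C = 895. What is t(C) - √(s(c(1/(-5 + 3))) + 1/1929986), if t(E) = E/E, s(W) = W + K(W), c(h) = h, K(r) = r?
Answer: 1 - I*√3724844030210/1929986 ≈ 1.0 - 1.0*I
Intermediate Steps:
s(W) = 2*W (s(W) = W + W = 2*W)
t(E) = 1
t(C) - √(s(c(1/(-5 + 3))) + 1/1929986) = 1 - √(2/(-5 + 3) + 1/1929986) = 1 - √(2/(-2) + 1/1929986) = 1 - √(2*(-½) + 1/1929986) = 1 - √(-1 + 1/1929986) = 1 - √(-1929985/1929986) = 1 - I*√3724844030210/1929986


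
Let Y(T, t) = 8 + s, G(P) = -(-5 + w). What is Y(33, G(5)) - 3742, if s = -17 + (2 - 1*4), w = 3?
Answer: -3753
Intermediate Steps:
s = -19 (s = -17 + (2 - 4) = -17 - 2 = -19)
G(P) = 2 (G(P) = -(-5 + 3) = -1*(-2) = 2)
Y(T, t) = -11 (Y(T, t) = 8 - 19 = -11)
Y(33, G(5)) - 3742 = -11 - 3742 = -3753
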